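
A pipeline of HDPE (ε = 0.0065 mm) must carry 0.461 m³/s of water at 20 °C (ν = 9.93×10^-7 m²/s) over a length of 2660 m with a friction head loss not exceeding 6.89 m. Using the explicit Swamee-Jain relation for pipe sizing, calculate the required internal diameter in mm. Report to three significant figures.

D ≈ 611 mm

Swamee-Jain (Type III): D = 0.66·[ε^1.25·(LQ²/(gh_f))^4.75 + ν·Q^9.4·(L/(gh_f))^5.2]^0.04
LQ²/(gh_f) = 8.364; L/(gh_f) = 39.35
Term 1 = ε^1.25·(…)^4.75 = 0.00790; Term 2 = ν·Q^9.4·(…)^5.2 = 0.135
D = 0.66·(0.00790 + 0.135)^0.04 = 0.6105 m = 611 mm
Check: V = 1.57 m/s, Re = 9.68×10^5, f = 0.01193, h_f = 6.57 m ≈ 6.89 m ✓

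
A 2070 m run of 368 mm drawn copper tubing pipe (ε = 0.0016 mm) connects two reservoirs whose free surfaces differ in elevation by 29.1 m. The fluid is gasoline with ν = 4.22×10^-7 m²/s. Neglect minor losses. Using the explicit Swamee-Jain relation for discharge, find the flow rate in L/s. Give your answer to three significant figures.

Swamee-Jain (Type II): Q = -0.965·√(gD⁵h_f/L)·ln[ε/(3.7D) + √(3.17ν²L/(gD³h_f))]
√(gD⁵h_f/L) = √(9.81·0.368⁵·29.1/2070) = 0.03051
ε/(3.7D) = 1.18×10^-6; √(3.17ν²L/(gD³h_f)) = 9.06×10^-6
Q = -0.965·0.03051·ln(1.024×10^-5) = 0.3383 m³/s
Check: V = 3.18 m/s, Re = 2.77×10^6, f = 0.01005, h_f = 29.1 m ≈ 29.1 m ✓

Q ≈ 338 L/s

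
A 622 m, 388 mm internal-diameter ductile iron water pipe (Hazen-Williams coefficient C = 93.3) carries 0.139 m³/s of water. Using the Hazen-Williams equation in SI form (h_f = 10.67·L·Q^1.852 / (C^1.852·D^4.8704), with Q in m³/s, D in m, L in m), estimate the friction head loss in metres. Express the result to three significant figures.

h_f = 10.67·622·0.139^1.852 / (93.3^1.852·0.388^4.8704) = 3.883 m

h_f ≈ 3.88 m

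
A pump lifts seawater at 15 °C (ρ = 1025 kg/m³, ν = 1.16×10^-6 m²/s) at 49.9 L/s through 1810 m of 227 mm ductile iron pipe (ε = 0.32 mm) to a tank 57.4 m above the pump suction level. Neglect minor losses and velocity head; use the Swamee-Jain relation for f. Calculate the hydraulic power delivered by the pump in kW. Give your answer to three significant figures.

V = 4Q/(πD²) = 1.233 m/s; Re = 2.41×10^5; ε/D = 0.00141; f = 0.02249
h_f = f(L/D)V²/2g = 13.89 m
Total head H = z + h_f = 57.4 + 13.89 = 71.29 m
P_hyd = ρgQH = 1025·9.81·0.0499·71.29 = 35.77 kW

P_hyd ≈ 35.8 kW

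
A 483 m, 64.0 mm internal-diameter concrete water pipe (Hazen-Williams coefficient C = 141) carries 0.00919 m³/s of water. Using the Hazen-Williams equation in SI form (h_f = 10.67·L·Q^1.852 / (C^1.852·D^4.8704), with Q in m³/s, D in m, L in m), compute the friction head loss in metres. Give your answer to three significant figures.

h_f ≈ 59.5 m

h_f = 10.67·483·0.00919^1.852 / (141^1.852·0.0640^4.8704) = 59.46 m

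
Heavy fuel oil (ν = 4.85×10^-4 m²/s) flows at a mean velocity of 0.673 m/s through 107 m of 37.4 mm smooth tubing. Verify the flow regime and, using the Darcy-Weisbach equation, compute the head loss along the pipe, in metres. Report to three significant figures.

h_f ≈ 81.4 m

Re = VD/ν = 0.673·0.03740/4.85×10^-4 = 51.9 → laminar (Re < 2300)
f = 64/Re = 1.233
h_f = f(L/D)V²/(2g) = 1.233·(107/0.03740)·0.673²/(2·9.81) = 81.45 m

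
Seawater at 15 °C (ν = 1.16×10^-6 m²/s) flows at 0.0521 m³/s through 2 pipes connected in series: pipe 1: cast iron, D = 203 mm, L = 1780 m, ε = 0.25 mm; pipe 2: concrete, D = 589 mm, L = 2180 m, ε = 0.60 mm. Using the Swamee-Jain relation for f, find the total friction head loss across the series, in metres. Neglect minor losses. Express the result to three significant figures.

H ≈ 25.3 m

Pipe 1: V = 1.610 m/s, Re = 2.82×10^5, ε/D = 0.00123, f = 0.02171, h_1 = f(L/D)V²/2g = 25.14 m
Pipe 2: V = 0.1912 m/s, Re = 9.71×10^4, ε/D = 0.00102, f = 0.02247, h_2 = f(L/D)V²/2g = 0.1550 m
Series → Q common, losses add: H = Σh = 25.30 m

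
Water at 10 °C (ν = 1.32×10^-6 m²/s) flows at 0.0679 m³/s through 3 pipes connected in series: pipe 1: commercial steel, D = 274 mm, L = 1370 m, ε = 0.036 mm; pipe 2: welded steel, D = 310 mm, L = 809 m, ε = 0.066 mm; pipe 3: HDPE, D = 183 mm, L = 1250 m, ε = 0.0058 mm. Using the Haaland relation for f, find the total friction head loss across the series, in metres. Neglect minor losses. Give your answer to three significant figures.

Pipe 1: V = 1.152 m/s, Re = 2.39×10^5, ε/D = 1.31×10^-4, f = 0.01599, h_1 = f(L/D)V²/2g = 5.402 m
Pipe 2: V = 0.8996 m/s, Re = 2.11×10^5, ε/D = 2.13×10^-4, f = 0.01684, h_2 = f(L/D)V²/2g = 1.813 m
Pipe 3: V = 2.582 m/s, Re = 3.58×10^5, ε/D = 3.17×10^-5, f = 0.01419, h_3 = f(L/D)V²/2g = 32.91 m
Series → Q common, losses add: H = Σh = 40.13 m

H ≈ 40.1 m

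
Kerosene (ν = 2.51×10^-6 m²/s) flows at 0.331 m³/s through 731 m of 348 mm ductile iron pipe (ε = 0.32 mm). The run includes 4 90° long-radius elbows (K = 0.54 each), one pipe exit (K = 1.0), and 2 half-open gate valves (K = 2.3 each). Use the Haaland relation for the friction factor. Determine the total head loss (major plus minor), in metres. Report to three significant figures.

H_L ≈ 30.5 m

V = 4Q/(πD²) = 3.480 m/s; V²/2g = 0.6172 m
Re = 4.82×10^5, ε/D = 9.20×10^-4 → f = 0.01985 (Haaland)
Major: h_f = f(L/D)·V²/2g = 0.01985·2101·0.6172 = 25.74 m
Minor: ΣK = 7.76; h_m = ΣK·V²/2g = 4.790 m
Total H_L = 25.74 + 4.790 = 30.53 m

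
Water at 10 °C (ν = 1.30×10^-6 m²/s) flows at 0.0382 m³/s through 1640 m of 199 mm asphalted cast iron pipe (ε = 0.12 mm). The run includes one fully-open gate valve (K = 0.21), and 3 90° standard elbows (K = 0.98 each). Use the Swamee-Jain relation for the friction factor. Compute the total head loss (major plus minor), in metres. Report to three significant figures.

V = 4Q/(πD²) = 1.228 m/s; V²/2g = 0.07688 m
Re = 1.88×10^5, ε/D = 6.03×10^-4 → f = 0.01956 (Swamee-Jain)
Major: h_f = f(L/D)·V²/2g = 0.01956·8241·0.07688 = 12.39 m
Minor: ΣK = 3.15; h_m = ΣK·V²/2g = 0.2422 m
Total H_L = 12.39 + 0.2422 = 12.63 m

H_L ≈ 12.6 m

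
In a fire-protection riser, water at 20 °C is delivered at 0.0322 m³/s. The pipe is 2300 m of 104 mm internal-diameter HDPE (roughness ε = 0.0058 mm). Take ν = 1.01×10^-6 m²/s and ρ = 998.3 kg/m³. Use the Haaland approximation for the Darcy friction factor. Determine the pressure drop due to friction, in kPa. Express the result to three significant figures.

V = 4Q/(πD²) = 4·0.0322/(π·0.104²) = 3.791 m/s
Re = VD/ν = 3.791·0.104/1.01×10^-6 = 3.90×10^5 → turbulent
ε/D = 0.0058/104 = 5.58×10^-5
Haaland: f = 0.01424
h_f = f(L/D)V²/(2g) = 0.01424·(2300/0.104)·3.791²/(2·9.81) = 230.7 m
Δp = ρg·h_f = 998.3·9.81·230.7 = 2259 kPa

Δp ≈ 2260 kPa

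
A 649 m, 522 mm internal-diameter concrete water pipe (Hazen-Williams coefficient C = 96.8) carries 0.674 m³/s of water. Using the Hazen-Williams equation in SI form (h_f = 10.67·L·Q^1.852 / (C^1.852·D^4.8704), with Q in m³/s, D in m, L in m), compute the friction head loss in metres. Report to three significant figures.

h_f ≈ 16.6 m

h_f = 10.67·649·0.674^1.852 / (96.8^1.852·0.522^4.8704) = 16.61 m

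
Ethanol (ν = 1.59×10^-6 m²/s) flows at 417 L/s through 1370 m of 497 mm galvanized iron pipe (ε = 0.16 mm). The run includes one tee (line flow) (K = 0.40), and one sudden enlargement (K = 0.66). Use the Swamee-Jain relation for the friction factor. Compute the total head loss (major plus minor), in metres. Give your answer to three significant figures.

H_L ≈ 10.8 m

V = 4Q/(πD²) = 2.149 m/s; V²/2g = 0.2355 m
Re = 6.72×10^5, ε/D = 3.22×10^-4 → f = 0.01625 (Swamee-Jain)
Major: h_f = f(L/D)·V²/2g = 0.01625·2757·0.2355 = 10.55 m
Minor: ΣK = 1.06; h_m = ΣK·V²/2g = 0.2496 m
Total H_L = 10.55 + 0.2496 = 10.80 m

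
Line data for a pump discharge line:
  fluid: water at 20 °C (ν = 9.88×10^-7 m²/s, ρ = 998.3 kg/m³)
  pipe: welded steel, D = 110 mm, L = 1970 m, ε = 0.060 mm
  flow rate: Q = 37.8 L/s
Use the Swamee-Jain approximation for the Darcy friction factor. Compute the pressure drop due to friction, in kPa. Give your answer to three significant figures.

V = 4Q/(πD²) = 4·0.0378/(π·0.110²) = 3.978 m/s
Re = VD/ν = 3.978·0.110/9.88×10^-7 = 4.43×10^5 → turbulent
ε/D = 0.060/110 = 5.45×10^-4
Swamee-Jain: f = 0.01816
h_f = f(L/D)V²/(2g) = 0.01816·(1970/0.110)·3.978²/(2·9.81) = 262.3 m
Δp = ρg·h_f = 998.3·9.81·262.3 = 2569 kPa

Δp ≈ 2570 kPa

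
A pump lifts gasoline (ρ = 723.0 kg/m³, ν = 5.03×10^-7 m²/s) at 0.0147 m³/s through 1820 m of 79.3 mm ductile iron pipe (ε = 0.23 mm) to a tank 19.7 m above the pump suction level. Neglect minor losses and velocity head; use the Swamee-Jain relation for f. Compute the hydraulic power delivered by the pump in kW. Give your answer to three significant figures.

V = 4Q/(πD²) = 2.976 m/s; Re = 4.69×10^5; ε/D = 0.00290; f = 0.02633
h_f = f(L/D)V²/2g = 272.8 m
Total head H = z + h_f = 19.7 + 272.8 = 292.5 m
P_hyd = ρgQH = 723.0·9.81·0.0147·292.5 = 30.50 kW

P_hyd ≈ 30.5 kW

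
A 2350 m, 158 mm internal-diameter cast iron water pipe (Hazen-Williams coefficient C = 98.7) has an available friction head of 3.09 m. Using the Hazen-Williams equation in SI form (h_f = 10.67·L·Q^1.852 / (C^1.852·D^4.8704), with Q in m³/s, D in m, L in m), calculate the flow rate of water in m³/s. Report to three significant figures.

Q ≈ 0.00597 m³/s

Rearranging: Q = [h_f·C^1.852·D^4.8704 / (10.67·L)]^(1/1.852)
Q = [3.09·98.7^1.852·0.158^4.8704 / (10.67·2350)]^0.540 = 0.005972 m³/s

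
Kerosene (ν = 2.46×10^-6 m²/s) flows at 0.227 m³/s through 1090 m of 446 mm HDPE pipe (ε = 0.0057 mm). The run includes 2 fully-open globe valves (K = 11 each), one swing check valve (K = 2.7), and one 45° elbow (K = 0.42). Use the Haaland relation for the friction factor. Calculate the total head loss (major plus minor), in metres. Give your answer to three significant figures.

V = 4Q/(πD²) = 1.453 m/s; V²/2g = 0.1076 m
Re = 2.63×10^5, ε/D = 1.28×10^-5 → f = 0.01479 (Haaland)
Major: h_f = f(L/D)·V²/2g = 0.01479·2444·0.1076 = 3.890 m
Minor: ΣK = 25.1; h_m = ΣK·V²/2g = 2.703 m
Total H_L = 3.890 + 2.703 = 6.593 m

H_L ≈ 6.59 m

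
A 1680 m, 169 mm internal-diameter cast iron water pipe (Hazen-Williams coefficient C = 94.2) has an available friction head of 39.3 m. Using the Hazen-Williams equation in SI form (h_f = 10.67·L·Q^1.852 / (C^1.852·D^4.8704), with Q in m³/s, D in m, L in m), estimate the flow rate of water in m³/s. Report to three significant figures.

Q ≈ 0.0322 m³/s

Rearranging: Q = [h_f·C^1.852·D^4.8704 / (10.67·L)]^(1/1.852)
Q = [39.3·94.2^1.852·0.169^4.8704 / (10.67·1680)]^0.540 = 0.03219 m³/s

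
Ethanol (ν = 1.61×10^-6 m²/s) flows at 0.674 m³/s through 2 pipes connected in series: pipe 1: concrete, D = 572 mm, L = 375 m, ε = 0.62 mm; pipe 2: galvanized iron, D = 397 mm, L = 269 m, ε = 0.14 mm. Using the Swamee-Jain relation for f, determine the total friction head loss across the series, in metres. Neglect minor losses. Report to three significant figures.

H ≈ 21.1 m

Pipe 1: V = 2.623 m/s, Re = 9.32×10^5, ε/D = 0.00108, f = 0.02043, h_1 = f(L/D)V²/2g = 4.695 m
Pipe 2: V = 5.445 m/s, Re = 1.34×10^6, ε/D = 3.53×10^-4, f = 0.01604, h_2 = f(L/D)V²/2g = 16.43 m
Series → Q common, losses add: H = Σh = 21.12 m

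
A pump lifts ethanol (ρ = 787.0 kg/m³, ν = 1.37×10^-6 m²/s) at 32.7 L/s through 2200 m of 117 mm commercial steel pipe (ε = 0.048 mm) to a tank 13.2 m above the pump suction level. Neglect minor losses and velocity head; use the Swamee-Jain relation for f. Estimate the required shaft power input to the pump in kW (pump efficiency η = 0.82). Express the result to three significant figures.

V = 4Q/(πD²) = 3.041 m/s; Re = 2.60×10^5; ε/D = 4.10×10^-4; f = 0.01800
h_f = f(L/D)V²/2g = 159.6 m
Total head H = z + h_f = 13.2 + 159.6 = 172.8 m
P_hyd = ρgQH = 787.0·9.81·0.0327·172.8 = 43.63 kW
P_shaft = P_hyd/η = 43.63/0.82 = 53.21 kW

P_shaft ≈ 53.2 kW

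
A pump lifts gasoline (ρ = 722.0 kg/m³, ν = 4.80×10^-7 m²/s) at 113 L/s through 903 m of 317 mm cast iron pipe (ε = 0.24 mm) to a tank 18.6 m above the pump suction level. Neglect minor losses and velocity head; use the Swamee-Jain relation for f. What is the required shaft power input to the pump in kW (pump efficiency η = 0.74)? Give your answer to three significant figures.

P_shaft ≈ 26.2 kW

V = 4Q/(πD²) = 1.432 m/s; Re = 9.46×10^5; ε/D = 7.57×10^-4; f = 0.01886
h_f = f(L/D)V²/2g = 5.613 m
Total head H = z + h_f = 18.6 + 5.613 = 24.21 m
P_hyd = ρgQH = 722.0·9.81·0.113·24.21 = 19.38 kW
P_shaft = P_hyd/η = 19.38/0.74 = 26.19 kW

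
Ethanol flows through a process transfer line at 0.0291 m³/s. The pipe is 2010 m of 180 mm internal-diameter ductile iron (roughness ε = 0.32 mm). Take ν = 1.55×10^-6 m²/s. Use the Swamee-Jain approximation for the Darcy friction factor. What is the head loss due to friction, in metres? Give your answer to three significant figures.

V = 4Q/(πD²) = 4·0.0291/(π·0.180²) = 1.144 m/s
Re = VD/ν = 1.144·0.180/1.55×10^-6 = 1.33×10^5 → turbulent
ε/D = 0.32/180 = 0.00178
Swamee-Jain: f = 0.02431
h_f = f(L/D)V²/(2g) = 0.02431·(2010/0.180)·1.144²/(2·9.81) = 18.09 m

h_f ≈ 18.1 m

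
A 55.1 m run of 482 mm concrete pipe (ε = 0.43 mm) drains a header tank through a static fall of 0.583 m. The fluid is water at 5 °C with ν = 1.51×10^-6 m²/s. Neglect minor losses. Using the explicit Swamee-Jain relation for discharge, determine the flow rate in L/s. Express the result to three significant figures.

Q ≈ 413 L/s

Swamee-Jain (Type II): Q = -0.965·√(gD⁵h_f/L)·ln[ε/(3.7D) + √(3.17ν²L/(gD³h_f))]
√(gD⁵h_f/L) = √(9.81·0.482⁵·0.583/55.1) = 0.05196
ε/(3.7D) = 2.41×10^-4; √(3.17ν²L/(gD³h_f)) = 2.49×10^-5
Q = -0.965·0.05196·ln(2.660×10^-4) = 0.4128 m³/s
Check: V = 2.26 m/s, Re = 7.22×10^5, f = 0.01966, h_f = 0.586 m ≈ 0.583 m ✓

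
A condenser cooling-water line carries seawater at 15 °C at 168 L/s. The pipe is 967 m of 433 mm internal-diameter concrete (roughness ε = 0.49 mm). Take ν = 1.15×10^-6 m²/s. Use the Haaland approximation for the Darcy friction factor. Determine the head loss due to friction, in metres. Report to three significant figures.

V = 4Q/(πD²) = 4·0.168/(π·0.433²) = 1.141 m/s
Re = VD/ν = 1.141·0.433/1.15×10^-6 = 4.30×10^5 → turbulent
ε/D = 0.49/433 = 0.00113
Haaland: f = 0.02084
h_f = f(L/D)V²/(2g) = 0.02084·(967/0.433)·1.141²/(2·9.81) = 3.087 m

h_f ≈ 3.09 m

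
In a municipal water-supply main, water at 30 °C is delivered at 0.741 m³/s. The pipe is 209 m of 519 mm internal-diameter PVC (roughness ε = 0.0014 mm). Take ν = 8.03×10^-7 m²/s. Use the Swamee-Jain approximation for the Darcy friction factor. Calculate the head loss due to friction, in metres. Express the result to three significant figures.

V = 4Q/(πD²) = 4·0.741/(π·0.519²) = 3.503 m/s
Re = VD/ν = 3.503·0.519/8.03×10^-7 = 2.26×10^6 → turbulent
ε/D = 0.0014/519 = 2.70×10^-6
Swamee-Jain: f = 0.01028
h_f = f(L/D)V²/(2g) = 0.01028·(209/0.519)·3.503²/(2·9.81) = 2.587 m

h_f ≈ 2.59 m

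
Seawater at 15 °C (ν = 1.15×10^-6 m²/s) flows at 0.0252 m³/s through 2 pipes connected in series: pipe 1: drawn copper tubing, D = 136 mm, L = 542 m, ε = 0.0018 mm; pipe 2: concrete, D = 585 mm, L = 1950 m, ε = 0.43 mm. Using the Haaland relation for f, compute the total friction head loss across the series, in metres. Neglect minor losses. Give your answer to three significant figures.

H ≈ 9.51 m

Pipe 1: V = 1.735 m/s, Re = 2.05×10^5, ε/D = 1.32×10^-5, f = 0.01550, h_1 = f(L/D)V²/2g = 9.477 m
Pipe 2: V = 0.09376 m/s, Re = 4.77×10^4, ε/D = 7.35×10^-4, f = 0.02313, h_2 = f(L/D)V²/2g = 0.03455 m
Series → Q common, losses add: H = Σh = 9.512 m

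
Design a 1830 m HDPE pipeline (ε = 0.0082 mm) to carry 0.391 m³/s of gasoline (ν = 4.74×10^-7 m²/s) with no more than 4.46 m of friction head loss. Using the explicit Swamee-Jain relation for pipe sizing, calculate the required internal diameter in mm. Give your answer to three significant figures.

Swamee-Jain (Type III): D = 0.66·[ε^1.25·(LQ²/(gh_f))^4.75 + ν·Q^9.4·(L/(gh_f))^5.2]^0.04
LQ²/(gh_f) = 6.394; L/(gh_f) = 41.83
Term 1 = ε^1.25·(…)^4.75 = 0.00295; Term 2 = ν·Q^9.4·(…)^5.2 = 0.0188
D = 0.66·(0.00295 + 0.0188)^0.04 = 0.5663 m = 566 mm
Check: V = 1.55 m/s, Re = 1.85×10^6, f = 0.01099, h_f = 4.36 m ≈ 4.46 m ✓

D ≈ 566 mm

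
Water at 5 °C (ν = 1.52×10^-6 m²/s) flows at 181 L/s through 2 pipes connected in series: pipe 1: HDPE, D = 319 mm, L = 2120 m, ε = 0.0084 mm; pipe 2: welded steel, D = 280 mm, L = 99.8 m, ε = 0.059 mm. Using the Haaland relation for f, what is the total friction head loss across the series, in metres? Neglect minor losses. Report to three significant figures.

Pipe 1: V = 2.265 m/s, Re = 4.75×10^5, ε/D = 2.63×10^-5, f = 0.01349, h_1 = f(L/D)V²/2g = 23.43 m
Pipe 2: V = 2.939 m/s, Re = 5.41×10^5, ε/D = 2.11×10^-4, f = 0.01529, h_2 = f(L/D)V²/2g = 2.401 m
Series → Q common, losses add: H = Σh = 25.83 m

H ≈ 25.8 m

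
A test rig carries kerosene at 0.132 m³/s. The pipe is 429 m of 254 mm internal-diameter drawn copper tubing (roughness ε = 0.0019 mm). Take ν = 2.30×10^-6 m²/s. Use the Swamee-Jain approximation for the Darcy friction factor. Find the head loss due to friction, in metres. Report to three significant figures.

V = 4Q/(πD²) = 4·0.132/(π·0.254²) = 2.605 m/s
Re = VD/ν = 2.605·0.254/2.30×10^-6 = 2.88×10^5 → turbulent
ε/D = 0.0019/254 = 7.48×10^-6
Swamee-Jain: f = 0.01457
h_f = f(L/D)V²/(2g) = 0.01457·(429/0.254)·2.605²/(2·9.81) = 8.514 m

h_f ≈ 8.51 m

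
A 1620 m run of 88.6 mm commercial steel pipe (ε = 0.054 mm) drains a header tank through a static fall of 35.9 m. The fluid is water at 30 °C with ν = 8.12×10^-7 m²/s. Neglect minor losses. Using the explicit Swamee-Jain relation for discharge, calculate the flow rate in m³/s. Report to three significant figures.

Q ≈ 0.00859 m³/s

Swamee-Jain (Type II): Q = -0.965·√(gD⁵h_f/L)·ln[ε/(3.7D) + √(3.17ν²L/(gD³h_f))]
√(gD⁵h_f/L) = √(9.81·0.0886⁵·35.9/1620) = 0.001089
ε/(3.7D) = 1.65×10^-4; √(3.17ν²L/(gD³h_f)) = 1.18×10^-4
Q = -0.965·0.001089·ln(2.823×10^-4) = 0.008592 m³/s
Check: V = 1.39 m/s, Re = 1.52×10^5, f = 0.01996, h_f = 36.1 m ≈ 35.9 m ✓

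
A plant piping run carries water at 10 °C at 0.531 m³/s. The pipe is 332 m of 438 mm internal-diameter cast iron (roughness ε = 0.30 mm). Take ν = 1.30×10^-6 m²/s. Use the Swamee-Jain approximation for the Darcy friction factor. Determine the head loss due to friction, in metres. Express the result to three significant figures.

V = 4Q/(πD²) = 4·0.531/(π·0.438²) = 3.524 m/s
Re = VD/ν = 3.524·0.438/1.30×10^-6 = 1.19×10^6 → turbulent
ε/D = 0.30/438 = 6.85×10^-4
Swamee-Jain: f = 0.01837
h_f = f(L/D)V²/(2g) = 0.01837·(332/0.438)·3.524²/(2·9.81) = 8.815 m

h_f ≈ 8.82 m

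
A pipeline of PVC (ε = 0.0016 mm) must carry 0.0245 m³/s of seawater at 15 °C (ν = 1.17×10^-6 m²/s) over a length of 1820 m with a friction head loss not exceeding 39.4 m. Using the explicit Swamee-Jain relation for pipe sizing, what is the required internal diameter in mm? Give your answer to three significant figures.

D ≈ 131 mm

Swamee-Jain (Type III): D = 0.66·[ε^1.25·(LQ²/(gh_f))^4.75 + ν·Q^9.4·(L/(gh_f))^5.2]^0.04
LQ²/(gh_f) = 0.002826; L/(gh_f) = 4.709
Term 1 = ε^1.25·(…)^4.75 = 4.45×10^-20; Term 2 = ν·Q^9.4·(…)^5.2 = 2.66×10^-18
D = 0.66·(4.45×10^-20 + 2.66×10^-18)^0.04 = 0.1309 m = 131 mm
Check: V = 1.82 m/s, Re = 2.04×10^5, f = 0.01559, h_f = 36.7 m ≈ 39.4 m ✓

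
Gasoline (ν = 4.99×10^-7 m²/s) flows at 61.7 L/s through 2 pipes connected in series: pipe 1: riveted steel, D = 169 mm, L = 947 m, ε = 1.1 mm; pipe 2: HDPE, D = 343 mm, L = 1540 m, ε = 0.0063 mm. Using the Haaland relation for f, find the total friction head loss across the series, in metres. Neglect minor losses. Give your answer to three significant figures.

Pipe 1: V = 2.751 m/s, Re = 9.32×10^5, ε/D = 0.00651, f = 0.03309, h_1 = f(L/D)V²/2g = 71.50 m
Pipe 2: V = 0.6677 m/s, Re = 4.59×10^5, ε/D = 1.84×10^-5, f = 0.01347, h_2 = f(L/D)V²/2g = 1.374 m
Series → Q common, losses add: H = Σh = 72.87 m

H ≈ 72.9 m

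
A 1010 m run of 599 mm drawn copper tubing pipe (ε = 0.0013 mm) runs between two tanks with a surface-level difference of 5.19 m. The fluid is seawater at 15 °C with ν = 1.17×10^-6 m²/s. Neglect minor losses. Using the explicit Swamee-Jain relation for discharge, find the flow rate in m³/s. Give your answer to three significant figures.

Q ≈ 0.649 m³/s

Swamee-Jain (Type II): Q = -0.965·√(gD⁵h_f/L)·ln[ε/(3.7D) + √(3.17ν²L/(gD³h_f))]
√(gD⁵h_f/L) = √(9.81·0.599⁵·5.19/1010) = 0.06235
ε/(3.7D) = 5.87×10^-7; √(3.17ν²L/(gD³h_f)) = 2.00×10^-5
Q = -0.965·0.06235·ln(2.060×10^-5) = 0.6492 m³/s
Check: V = 2.30 m/s, Re = 1.18×10^6, f = 0.01135, h_f = 5.18 m ≈ 5.19 m ✓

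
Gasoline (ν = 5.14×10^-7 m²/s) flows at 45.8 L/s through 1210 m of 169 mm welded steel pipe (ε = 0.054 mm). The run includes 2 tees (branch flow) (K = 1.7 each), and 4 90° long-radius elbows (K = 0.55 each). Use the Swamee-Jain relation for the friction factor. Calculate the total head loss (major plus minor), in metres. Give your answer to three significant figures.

V = 4Q/(πD²) = 2.042 m/s; V²/2g = 0.2125 m
Re = 6.71×10^5, ε/D = 3.20×10^-4 → f = 0.01623 (Swamee-Jain)
Major: h_f = f(L/D)·V²/2g = 0.01623·7160·0.2125 = 24.70 m
Minor: ΣK = 5.60; h_m = ΣK·V²/2g = 1.190 m
Total H_L = 24.70 + 1.190 = 25.89 m

H_L ≈ 25.9 m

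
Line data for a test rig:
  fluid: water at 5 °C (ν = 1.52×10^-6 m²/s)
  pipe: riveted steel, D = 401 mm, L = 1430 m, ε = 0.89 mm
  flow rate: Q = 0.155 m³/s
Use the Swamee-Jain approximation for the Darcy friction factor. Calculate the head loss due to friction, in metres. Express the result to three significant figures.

h_f ≈ 6.77 m

V = 4Q/(πD²) = 4·0.155/(π·0.401²) = 1.227 m/s
Re = VD/ν = 1.227·0.401/1.52×10^-6 = 3.24×10^5 → turbulent
ε/D = 0.89/401 = 0.00222
Swamee-Jain: f = 0.02474
h_f = f(L/D)V²/(2g) = 0.02474·(1430/0.401)·1.227²/(2·9.81) = 6.775 m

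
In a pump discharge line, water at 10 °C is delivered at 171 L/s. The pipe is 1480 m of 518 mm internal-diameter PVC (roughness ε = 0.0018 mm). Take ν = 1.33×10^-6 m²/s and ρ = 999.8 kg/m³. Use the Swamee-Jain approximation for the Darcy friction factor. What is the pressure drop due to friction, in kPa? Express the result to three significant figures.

Δp ≈ 13.4 kPa

V = 4Q/(πD²) = 4·0.171/(π·0.518²) = 0.8114 m/s
Re = VD/ν = 0.8114·0.518/1.33×10^-6 = 3.16×10^5 → turbulent
ε/D = 0.0018/518 = 3.47×10^-6
Swamee-Jain: f = 0.01428
h_f = f(L/D)V²/(2g) = 0.01428·(1480/0.518)·0.8114²/(2·9.81) = 1.369 m
Δp = ρg·h_f = 999.8·9.81·1.369 = 13.43 kPa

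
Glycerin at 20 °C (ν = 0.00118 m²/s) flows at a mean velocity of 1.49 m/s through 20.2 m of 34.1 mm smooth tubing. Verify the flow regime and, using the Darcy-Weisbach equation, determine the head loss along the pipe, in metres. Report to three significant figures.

Re = VD/ν = 1.49·0.03410/0.00118 = 43.1 → laminar (Re < 2300)
f = 64/Re = 1.486
h_f = f(L/D)V²/(2g) = 1.486·(20.2/0.03410)·1.49²/(2·9.81) = 99.63 m

h_f ≈ 99.6 m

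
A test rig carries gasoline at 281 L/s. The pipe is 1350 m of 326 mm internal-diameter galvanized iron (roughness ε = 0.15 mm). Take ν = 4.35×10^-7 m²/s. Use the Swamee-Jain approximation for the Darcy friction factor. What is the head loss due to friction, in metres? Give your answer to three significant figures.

h_f ≈ 39.9 m

V = 4Q/(πD²) = 4·0.281/(π·0.326²) = 3.367 m/s
Re = VD/ν = 3.367·0.326/4.35×10^-7 = 2.52×10^6 → turbulent
ε/D = 0.15/326 = 4.60×10^-4
Swamee-Jain: f = 0.01668
h_f = f(L/D)V²/(2g) = 0.01668·(1350/0.326)·3.367²/(2·9.81) = 39.89 m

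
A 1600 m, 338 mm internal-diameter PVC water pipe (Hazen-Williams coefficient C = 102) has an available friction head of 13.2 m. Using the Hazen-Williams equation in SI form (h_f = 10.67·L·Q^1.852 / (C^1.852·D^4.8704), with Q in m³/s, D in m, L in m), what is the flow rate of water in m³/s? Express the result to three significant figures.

Rearranging: Q = [h_f·C^1.852·D^4.8704 / (10.67·L)]^(1/1.852)
Q = [13.2·102^1.852·0.338^4.8704 / (10.67·1600)]^0.540 = 0.1229 m³/s

Q ≈ 0.123 m³/s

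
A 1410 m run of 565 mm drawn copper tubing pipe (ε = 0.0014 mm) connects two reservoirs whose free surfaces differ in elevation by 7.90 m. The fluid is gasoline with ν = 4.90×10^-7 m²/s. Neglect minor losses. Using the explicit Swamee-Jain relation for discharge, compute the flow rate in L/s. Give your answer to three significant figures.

Q ≈ 628 L/s

Swamee-Jain (Type II): Q = -0.965·√(gD⁵h_f/L)·ln[ε/(3.7D) + √(3.17ν²L/(gD³h_f))]
√(gD⁵h_f/L) = √(9.81·0.565⁵·7.90/1410) = 0.05625
ε/(3.7D) = 6.70×10^-7; √(3.17ν²L/(gD³h_f)) = 8.76×10^-6
Q = -0.965·0.05625·ln(9.432×10^-6) = 0.6282 m³/s
Check: V = 2.51 m/s, Re = 2.89×10^6, f = 0.009905, h_f = 7.91 m ≈ 7.90 m ✓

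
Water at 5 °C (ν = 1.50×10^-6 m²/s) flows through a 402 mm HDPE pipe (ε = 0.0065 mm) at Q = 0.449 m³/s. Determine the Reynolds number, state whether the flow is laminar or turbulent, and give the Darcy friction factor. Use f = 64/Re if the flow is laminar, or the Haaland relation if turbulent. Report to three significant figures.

V = 4Q/(πD²) = 3.538 m/s
Re = VD/ν = 3.538·0.402/1.50×10^-6 = 9.48×10^5
Re > 4000 → turbulent; ε/D = 1.62×10^-5
Haaland: f = 0.01198

Re ≈ 9.48×10^5; turbulent; f ≈ 0.0120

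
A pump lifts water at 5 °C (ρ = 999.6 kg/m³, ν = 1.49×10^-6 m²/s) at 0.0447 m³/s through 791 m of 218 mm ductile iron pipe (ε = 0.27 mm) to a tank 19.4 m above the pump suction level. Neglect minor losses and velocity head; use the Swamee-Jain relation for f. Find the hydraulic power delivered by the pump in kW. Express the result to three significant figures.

P_hyd ≈ 11.1 kW

V = 4Q/(πD²) = 1.198 m/s; Re = 1.75×10^5; ε/D = 0.00124; f = 0.02225
h_f = f(L/D)V²/2g = 5.900 m
Total head H = z + h_f = 19.4 + 5.900 = 25.30 m
P_hyd = ρgQH = 999.6·9.81·0.0447·25.30 = 11.09 kW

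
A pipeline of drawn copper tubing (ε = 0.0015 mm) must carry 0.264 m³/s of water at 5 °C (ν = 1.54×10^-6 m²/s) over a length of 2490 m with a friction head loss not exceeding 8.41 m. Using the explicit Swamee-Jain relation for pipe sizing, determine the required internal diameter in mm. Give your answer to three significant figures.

Swamee-Jain (Type III): D = 0.66·[ε^1.25·(LQ²/(gh_f))^4.75 + ν·Q^9.4·(L/(gh_f))^5.2]^0.04
LQ²/(gh_f) = 2.103; L/(gh_f) = 30.18
Term 1 = ε^1.25·(…)^4.75 = 1.80×10^-6; Term 2 = ν·Q^9.4·(…)^5.2 = 2.79×10^-4
D = 0.66·(1.80×10^-6 + 2.79×10^-4)^0.04 = 0.4758 m = 476 mm
Check: V = 1.48 m/s, Re = 4.59×10^5, f = 0.01334, h_f = 7.84 m ≈ 8.41 m ✓

D ≈ 476 mm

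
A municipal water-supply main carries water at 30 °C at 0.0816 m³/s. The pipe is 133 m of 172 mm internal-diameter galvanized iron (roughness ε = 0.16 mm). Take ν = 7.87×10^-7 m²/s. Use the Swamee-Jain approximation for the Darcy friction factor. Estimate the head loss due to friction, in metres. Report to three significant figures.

h_f ≈ 9.63 m

V = 4Q/(πD²) = 4·0.0816/(π·0.172²) = 3.512 m/s
Re = VD/ν = 3.512·0.172/7.87×10^-7 = 7.68×10^5 → turbulent
ε/D = 0.16/172 = 9.30×10^-4
Swamee-Jain: f = 0.01981
h_f = f(L/D)V²/(2g) = 0.01981·(133/0.172)·3.512²/(2·9.81) = 9.631 m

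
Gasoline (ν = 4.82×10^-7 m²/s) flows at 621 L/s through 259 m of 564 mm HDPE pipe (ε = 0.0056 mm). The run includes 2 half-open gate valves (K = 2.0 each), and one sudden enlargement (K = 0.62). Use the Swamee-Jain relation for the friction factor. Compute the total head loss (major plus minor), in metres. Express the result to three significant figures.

H_L ≈ 2.94 m

V = 4Q/(πD²) = 2.486 m/s; V²/2g = 0.3149 m
Re = 2.91×10^6, ε/D = 9.93×10^-6 → f = 0.01024 (Swamee-Jain)
Major: h_f = f(L/D)·V²/2g = 0.01024·459.2·0.3149 = 1.480 m
Minor: ΣK = 4.62; h_m = ΣK·V²/2g = 1.455 m
Total H_L = 1.480 + 1.455 = 2.935 m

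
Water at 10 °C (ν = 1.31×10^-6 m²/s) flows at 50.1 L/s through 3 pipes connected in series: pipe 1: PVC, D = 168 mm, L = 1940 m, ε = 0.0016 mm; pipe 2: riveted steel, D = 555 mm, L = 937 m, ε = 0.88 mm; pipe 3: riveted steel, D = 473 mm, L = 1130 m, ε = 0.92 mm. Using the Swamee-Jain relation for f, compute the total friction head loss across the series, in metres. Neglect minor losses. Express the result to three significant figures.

H ≈ 44.2 m

Pipe 1: V = 2.260 m/s, Re = 2.90×10^5, ε/D = 9.52×10^-6, f = 0.01458, h_1 = f(L/D)V²/2g = 43.83 m
Pipe 2: V = 0.2071 m/s, Re = 8.77×10^4, ε/D = 0.00159, f = 0.02443, h_2 = f(L/D)V²/2g = 0.09017 m
Pipe 3: V = 0.2851 m/s, Re = 1.03×10^5, ε/D = 0.00195, f = 0.02514, h_3 = f(L/D)V²/2g = 0.2489 m
Series → Q common, losses add: H = Σh = 44.16 m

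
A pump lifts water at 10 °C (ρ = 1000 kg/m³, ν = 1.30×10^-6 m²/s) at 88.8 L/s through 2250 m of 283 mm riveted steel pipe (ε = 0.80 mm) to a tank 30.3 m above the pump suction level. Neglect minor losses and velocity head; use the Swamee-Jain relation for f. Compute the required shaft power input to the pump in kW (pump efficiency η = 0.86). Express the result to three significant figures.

P_shaft ≈ 52.2 kW

V = 4Q/(πD²) = 1.412 m/s; Re = 3.07×10^5; ε/D = 0.00283; f = 0.02634
h_f = f(L/D)V²/2g = 21.27 m
Total head H = z + h_f = 30.3 + 21.27 = 51.57 m
P_hyd = ρgQH = 1000·9.81·0.0888·51.57 = 44.93 kW
P_shaft = P_hyd/η = 44.93/0.86 = 52.24 kW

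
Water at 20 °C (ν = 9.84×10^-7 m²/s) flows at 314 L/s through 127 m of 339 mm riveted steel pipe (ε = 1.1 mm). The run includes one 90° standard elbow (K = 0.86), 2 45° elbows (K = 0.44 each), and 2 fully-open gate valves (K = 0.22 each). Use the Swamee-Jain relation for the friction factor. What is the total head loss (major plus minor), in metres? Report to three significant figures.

V = 4Q/(πD²) = 3.479 m/s; V²/2g = 0.6169 m
Re = 1.20×10^6, ε/D = 0.00324 → f = 0.02692 (Swamee-Jain)
Major: h_f = f(L/D)·V²/2g = 0.02692·374.6·0.6169 = 6.221 m
Minor: ΣK = 2.18; h_m = ΣK·V²/2g = 1.345 m
Total H_L = 6.221 + 1.345 = 7.565 m

H_L ≈ 7.57 m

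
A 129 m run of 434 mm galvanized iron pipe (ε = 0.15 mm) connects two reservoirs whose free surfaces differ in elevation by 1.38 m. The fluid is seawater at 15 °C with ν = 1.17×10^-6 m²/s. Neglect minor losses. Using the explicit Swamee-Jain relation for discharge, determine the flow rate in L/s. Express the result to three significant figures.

Swamee-Jain (Type II): Q = -0.965·√(gD⁵h_f/L)·ln[ε/(3.7D) + √(3.17ν²L/(gD³h_f))]
√(gD⁵h_f/L) = √(9.81·0.434⁵·1.38/129) = 0.04020
ε/(3.7D) = 9.34×10^-5; √(3.17ν²L/(gD³h_f)) = 2.25×10^-5
Q = -0.965·0.04020·ln(1.159×10^-4) = 0.3516 m³/s
Check: V = 2.38 m/s, Re = 8.82×10^5, f = 0.01623, h_f = 1.39 m ≈ 1.38 m ✓

Q ≈ 352 L/s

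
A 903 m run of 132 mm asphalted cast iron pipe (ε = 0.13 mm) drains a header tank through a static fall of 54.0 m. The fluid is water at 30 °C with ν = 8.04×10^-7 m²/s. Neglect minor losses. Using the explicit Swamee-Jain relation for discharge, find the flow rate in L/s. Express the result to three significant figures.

Q ≈ 37.9 L/s

Swamee-Jain (Type II): Q = -0.965·√(gD⁵h_f/L)·ln[ε/(3.7D) + √(3.17ν²L/(gD³h_f))]
√(gD⁵h_f/L) = √(9.81·0.132⁵·54.0/903) = 0.004849
ε/(3.7D) = 2.66×10^-4; √(3.17ν²L/(gD³h_f)) = 3.90×10^-5
Q = -0.965·0.004849·ln(3.051×10^-4) = 0.03787 m³/s
Check: V = 2.77 m/s, Re = 4.54×10^5, f = 0.02035, h_f = 54.4 m ≈ 54.0 m ✓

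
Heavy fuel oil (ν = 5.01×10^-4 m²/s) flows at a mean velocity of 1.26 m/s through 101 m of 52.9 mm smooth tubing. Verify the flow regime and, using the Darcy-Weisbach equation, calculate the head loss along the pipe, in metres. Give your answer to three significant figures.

Re = VD/ν = 1.26·0.05290/5.01×10^-4 = 133 → laminar (Re < 2300)
f = 64/Re = 0.4811
h_f = f(L/D)V²/(2g) = 0.4811·(101/0.05290)·1.26²/(2·9.81) = 74.32 m

h_f ≈ 74.3 m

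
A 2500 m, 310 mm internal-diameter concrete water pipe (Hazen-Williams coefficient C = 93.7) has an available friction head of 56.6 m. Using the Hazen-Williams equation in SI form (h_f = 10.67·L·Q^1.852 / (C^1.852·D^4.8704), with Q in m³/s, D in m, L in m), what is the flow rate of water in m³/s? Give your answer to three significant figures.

Q ≈ 0.155 m³/s

Rearranging: Q = [h_f·C^1.852·D^4.8704 / (10.67·L)]^(1/1.852)
Q = [56.6·93.7^1.852·0.310^4.8704 / (10.67·2500)]^0.540 = 0.1551 m³/s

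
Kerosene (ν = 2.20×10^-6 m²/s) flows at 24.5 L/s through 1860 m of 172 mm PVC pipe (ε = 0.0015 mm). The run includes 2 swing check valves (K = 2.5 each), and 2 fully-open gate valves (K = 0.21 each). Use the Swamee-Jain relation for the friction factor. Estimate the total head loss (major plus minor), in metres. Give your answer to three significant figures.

H_L ≈ 11.7 m

V = 4Q/(πD²) = 1.054 m/s; V²/2g = 0.05667 m
Re = 8.24×10^4, ε/D = 8.72×10^-6 → f = 0.01865 (Swamee-Jain)
Major: h_f = f(L/D)·V²/2g = 0.01865·10814·0.05667 = 11.43 m
Minor: ΣK = 5.42; h_m = ΣK·V²/2g = 0.3071 m
Total H_L = 11.43 + 0.3071 = 11.74 m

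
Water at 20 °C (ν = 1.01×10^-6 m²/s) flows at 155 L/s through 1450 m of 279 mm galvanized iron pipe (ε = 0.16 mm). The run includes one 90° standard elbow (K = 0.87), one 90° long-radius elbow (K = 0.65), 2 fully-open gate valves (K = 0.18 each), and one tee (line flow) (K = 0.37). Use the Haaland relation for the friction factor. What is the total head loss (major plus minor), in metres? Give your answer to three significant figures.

H_L ≈ 31.1 m

V = 4Q/(πD²) = 2.535 m/s; V²/2g = 0.3276 m
Re = 7.00×10^5, ε/D = 5.73×10^-4 → f = 0.01782 (Haaland)
Major: h_f = f(L/D)·V²/2g = 0.01782·5197·0.3276 = 30.34 m
Minor: ΣK = 2.25; h_m = ΣK·V²/2g = 0.7371 m
Total H_L = 30.34 + 0.7371 = 31.08 m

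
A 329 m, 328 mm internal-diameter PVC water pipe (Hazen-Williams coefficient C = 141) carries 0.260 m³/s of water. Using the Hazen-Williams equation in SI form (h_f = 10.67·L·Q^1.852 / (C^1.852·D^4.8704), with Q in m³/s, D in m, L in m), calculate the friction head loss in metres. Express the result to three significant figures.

h_f ≈ 6.91 m

h_f = 10.67·329·0.260^1.852 / (141^1.852·0.328^4.8704) = 6.909 m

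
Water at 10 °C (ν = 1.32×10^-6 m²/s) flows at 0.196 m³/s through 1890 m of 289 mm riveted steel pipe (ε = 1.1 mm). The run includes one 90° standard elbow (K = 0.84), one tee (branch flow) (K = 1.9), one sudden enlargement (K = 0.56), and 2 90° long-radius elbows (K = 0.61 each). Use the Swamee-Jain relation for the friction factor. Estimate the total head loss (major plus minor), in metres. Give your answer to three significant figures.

V = 4Q/(πD²) = 2.988 m/s; V²/2g = 0.4550 m
Re = 6.54×10^5, ε/D = 0.00381 → f = 0.02827 (Swamee-Jain)
Major: h_f = f(L/D)·V²/2g = 0.02827·6540·0.4550 = 84.12 m
Minor: ΣK = 4.52; h_m = ΣK·V²/2g = 2.057 m
Total H_L = 84.12 + 2.057 = 86.18 m

H_L ≈ 86.2 m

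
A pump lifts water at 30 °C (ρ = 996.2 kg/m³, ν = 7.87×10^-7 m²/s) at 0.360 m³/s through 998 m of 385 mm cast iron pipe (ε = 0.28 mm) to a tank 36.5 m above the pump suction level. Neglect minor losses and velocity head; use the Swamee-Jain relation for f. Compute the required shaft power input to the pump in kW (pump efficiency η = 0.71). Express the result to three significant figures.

P_shaft ≈ 297 kW

V = 4Q/(πD²) = 3.092 m/s; Re = 1.51×10^6; ε/D = 7.27×10^-4; f = 0.01853
h_f = f(L/D)V²/2g = 23.41 m
Total head H = z + h_f = 36.5 + 23.41 = 59.91 m
P_hyd = ρgQH = 996.2·9.81·0.360·59.91 = 210.8 kW
P_shaft = P_hyd/η = 210.8/0.71 = 296.9 kW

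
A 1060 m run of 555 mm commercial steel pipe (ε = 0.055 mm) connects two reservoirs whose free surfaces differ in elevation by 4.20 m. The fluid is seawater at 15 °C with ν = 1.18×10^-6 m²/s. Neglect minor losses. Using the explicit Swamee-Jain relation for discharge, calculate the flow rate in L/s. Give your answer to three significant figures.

Swamee-Jain (Type II): Q = -0.965·√(gD⁵h_f/L)·ln[ε/(3.7D) + √(3.17ν²L/(gD³h_f))]
√(gD⁵h_f/L) = √(9.81·0.555⁵·4.20/1060) = 0.04524
ε/(3.7D) = 2.68×10^-5; √(3.17ν²L/(gD³h_f)) = 2.58×10^-5
Q = -0.965·0.04524·ln(5.256×10^-5) = 0.4302 m³/s
Check: V = 1.78 m/s, Re = 8.36×10^5, f = 0.01371, h_f = 4.22 m ≈ 4.20 m ✓

Q ≈ 430 L/s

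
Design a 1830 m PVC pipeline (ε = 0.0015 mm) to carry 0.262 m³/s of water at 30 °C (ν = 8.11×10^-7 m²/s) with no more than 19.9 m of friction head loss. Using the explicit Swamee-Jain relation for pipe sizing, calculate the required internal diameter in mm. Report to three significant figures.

Swamee-Jain (Type III): D = 0.66·[ε^1.25·(LQ²/(gh_f))^4.75 + ν·Q^9.4·(L/(gh_f))^5.2]^0.04
LQ²/(gh_f) = 0.6435; L/(gh_f) = 9.374
Term 1 = ε^1.25·(…)^4.75 = 6.47×10^-9; Term 2 = ν·Q^9.4·(…)^5.2 = 3.13×10^-7
D = 0.66·(6.47×10^-9 + 3.13×10^-7)^0.04 = 0.3628 m = 363 mm
Check: V = 2.53 m/s, Re = 1.13×10^6, f = 0.01148, h_f = 18.9 m ≈ 19.9 m ✓

D ≈ 363 mm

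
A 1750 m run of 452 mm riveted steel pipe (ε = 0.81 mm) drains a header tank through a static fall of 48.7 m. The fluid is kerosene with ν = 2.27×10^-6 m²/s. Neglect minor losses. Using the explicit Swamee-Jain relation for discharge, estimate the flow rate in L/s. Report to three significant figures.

Swamee-Jain (Type II): Q = -0.965·√(gD⁵h_f/L)·ln[ε/(3.7D) + √(3.17ν²L/(gD³h_f))]
√(gD⁵h_f/L) = √(9.81·0.452⁵·48.7/1750) = 0.07177
ε/(3.7D) = 4.84×10^-4; √(3.17ν²L/(gD³h_f)) = 2.55×10^-5
Q = -0.965·0.07177·ln(5.098×10^-4) = 0.5251 m³/s
Check: V = 3.27 m/s, Re = 6.52×10^5, f = 0.02316, h_f = 48.9 m ≈ 48.7 m ✓

Q ≈ 525 L/s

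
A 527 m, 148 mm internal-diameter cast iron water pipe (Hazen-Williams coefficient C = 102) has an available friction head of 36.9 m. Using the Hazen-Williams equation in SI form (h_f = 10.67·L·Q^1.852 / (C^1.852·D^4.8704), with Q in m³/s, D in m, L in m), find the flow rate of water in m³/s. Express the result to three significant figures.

Q ≈ 0.0444 m³/s

Rearranging: Q = [h_f·C^1.852·D^4.8704 / (10.67·L)]^(1/1.852)
Q = [36.9·102^1.852·0.148^4.8704 / (10.67·527)]^0.540 = 0.04445 m³/s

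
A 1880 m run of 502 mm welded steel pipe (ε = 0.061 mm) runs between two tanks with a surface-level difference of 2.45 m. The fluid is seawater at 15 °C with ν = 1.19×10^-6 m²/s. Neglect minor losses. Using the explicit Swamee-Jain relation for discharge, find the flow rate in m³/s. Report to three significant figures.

Swamee-Jain (Type II): Q = -0.965·√(gD⁵h_f/L)·ln[ε/(3.7D) + √(3.17ν²L/(gD³h_f))]
√(gD⁵h_f/L) = √(9.81·0.502⁵·2.45/1880) = 0.02019
ε/(3.7D) = 3.28×10^-5; √(3.17ν²L/(gD³h_f)) = 5.27×10^-5
Q = -0.965·0.02019·ln(8.553×10^-5) = 0.1825 m³/s
Check: V = 0.922 m/s, Re = 3.89×10^5, f = 0.01514, h_f = 2.46 m ≈ 2.45 m ✓

Q ≈ 0.182 m³/s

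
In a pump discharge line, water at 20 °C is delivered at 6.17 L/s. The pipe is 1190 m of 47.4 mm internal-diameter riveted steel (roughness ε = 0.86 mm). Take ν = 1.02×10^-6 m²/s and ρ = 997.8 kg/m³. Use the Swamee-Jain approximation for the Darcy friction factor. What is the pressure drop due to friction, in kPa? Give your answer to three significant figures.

Δp ≈ 7240 kPa

V = 4Q/(πD²) = 4·0.00617/(π·0.0474²) = 3.497 m/s
Re = VD/ν = 3.497·0.0474/1.02×10^-6 = 1.62×10^5 → turbulent
ε/D = 0.86/47.4 = 0.0181
Swamee-Jain: f = 0.04729
h_f = f(L/D)V²/(2g) = 0.04729·(1190/0.0474)·3.497²/(2·9.81) = 739.8 m
Δp = ρg·h_f = 997.8·9.81·739.8 = 7242 kPa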